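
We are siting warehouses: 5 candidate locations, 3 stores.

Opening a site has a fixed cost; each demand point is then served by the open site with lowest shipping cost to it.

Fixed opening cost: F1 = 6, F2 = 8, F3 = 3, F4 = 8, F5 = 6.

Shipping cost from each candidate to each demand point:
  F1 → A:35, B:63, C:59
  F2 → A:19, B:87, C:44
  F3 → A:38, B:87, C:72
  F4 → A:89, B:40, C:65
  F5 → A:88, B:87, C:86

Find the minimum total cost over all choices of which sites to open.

119

Open {F2, F4}: assign each demand point to its cheapest open site.
  A→F2 19, B→F4 40, C→F2 44
  shipping cost 103, fixed 16 → total 119.
Compare {F2, F3, F4}: shipping cost 103 + fixed 19 = 122.
Compare {F1, F2, F4}: shipping cost 103 + fixed 22 = 125.
Compare {F2, F4, F5}: shipping cost 103 + fixed 22 = 125.
All other subsets cost ≥ 122. Minimum total cost: 119.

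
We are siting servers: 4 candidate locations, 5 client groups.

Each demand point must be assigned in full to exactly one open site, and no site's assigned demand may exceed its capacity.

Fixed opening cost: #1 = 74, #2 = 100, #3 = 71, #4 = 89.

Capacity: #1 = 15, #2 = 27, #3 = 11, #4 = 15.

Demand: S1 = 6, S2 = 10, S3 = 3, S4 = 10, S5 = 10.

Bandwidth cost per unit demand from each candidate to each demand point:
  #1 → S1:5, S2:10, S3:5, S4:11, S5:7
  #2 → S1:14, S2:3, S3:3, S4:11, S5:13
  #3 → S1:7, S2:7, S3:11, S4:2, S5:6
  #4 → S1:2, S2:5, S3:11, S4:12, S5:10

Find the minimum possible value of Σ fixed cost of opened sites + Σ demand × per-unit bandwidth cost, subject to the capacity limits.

458

Open {#1, #2, #3}; cheapest assignment that respects the capacities:
  #1 (cap 15, load 10): S5 — cost 10×7 = 70
  #2 (cap 27, load 19): S1, S2, S3 — cost 6×14 + 10×3 + 3×3 = 123
  #3 (cap 11, load 10): S4 — cost 10×2 = 20
  Shipping 213, fixed 245 → total 458.
  Any other capacity-feasible assignment to {#1, #2, #3} ships for at least 213.
Compare {#2, #3, #4}: its best feasible assignment gives total 461.
Compare {#1, #2, #3, #4}: its best feasible assignment gives total 475.
Every other set of open sites that can feasibly serve all demand totals ≥ 461 even under its best assignment. Minimum: 458.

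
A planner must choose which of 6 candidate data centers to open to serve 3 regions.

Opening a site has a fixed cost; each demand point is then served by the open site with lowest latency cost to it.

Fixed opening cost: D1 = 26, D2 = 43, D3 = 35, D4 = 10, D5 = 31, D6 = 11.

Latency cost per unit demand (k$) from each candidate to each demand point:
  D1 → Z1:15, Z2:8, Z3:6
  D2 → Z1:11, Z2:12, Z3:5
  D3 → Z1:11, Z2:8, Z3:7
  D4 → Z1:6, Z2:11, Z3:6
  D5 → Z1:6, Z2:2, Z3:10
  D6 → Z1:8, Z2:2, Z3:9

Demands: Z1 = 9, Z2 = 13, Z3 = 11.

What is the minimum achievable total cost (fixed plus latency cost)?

Open {D4, D6}: assign each demand point to its cheapest open site.
  Z1→D4 9×6=54, Z2→D6 13×2=26, Z3→D4 11×6=66
  latency cost 146, fixed 21 → total 167.
Compare {D4, D5}: latency cost 146 + fixed 41 = 187.
Compare {D1, D4, D6}: latency cost 146 + fixed 47 = 193.
Compare {D4, D5, D6}: latency cost 146 + fixed 52 = 198.
All other subsets cost ≥ 187. Minimum total cost: 167.

167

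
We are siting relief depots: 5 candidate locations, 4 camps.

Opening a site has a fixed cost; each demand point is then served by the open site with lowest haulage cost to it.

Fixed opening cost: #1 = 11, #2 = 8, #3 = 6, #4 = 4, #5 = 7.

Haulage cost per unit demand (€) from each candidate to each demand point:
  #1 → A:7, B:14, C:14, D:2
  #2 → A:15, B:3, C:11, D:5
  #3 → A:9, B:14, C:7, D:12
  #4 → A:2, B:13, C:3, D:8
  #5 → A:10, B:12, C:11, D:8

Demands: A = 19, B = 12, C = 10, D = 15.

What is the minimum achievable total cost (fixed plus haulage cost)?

Open {#1, #2, #4}: assign each demand point to its cheapest open site.
  A→#4 19×2=38, B→#2 12×3=36, C→#4 10×3=30, D→#1 15×2=30
  haulage cost 134, fixed 23 → total 157.
Compare {#1, #2, #3, #4}: haulage cost 134 + fixed 29 = 163.
Compare {#1, #2, #4, #5}: haulage cost 134 + fixed 30 = 164.
Compare {#1, #2, #3, #4, #5}: haulage cost 134 + fixed 36 = 170.
All other subsets cost ≥ 163. Minimum total cost: 157.

157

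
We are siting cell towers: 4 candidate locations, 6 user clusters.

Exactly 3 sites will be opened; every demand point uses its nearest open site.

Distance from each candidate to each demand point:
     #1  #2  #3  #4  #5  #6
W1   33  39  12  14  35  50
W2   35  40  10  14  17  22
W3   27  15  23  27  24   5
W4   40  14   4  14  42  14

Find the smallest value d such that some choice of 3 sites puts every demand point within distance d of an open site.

27

Open {W1, W2, W3}.
  Farthest demand point is #1 at distance 27 (to W3); all others are ≤ 27.
With {W1, W3, W4} the worst case is 27.
With {W2, W3, W4} the worst case is 27.
No size-3 selection achieves below 27.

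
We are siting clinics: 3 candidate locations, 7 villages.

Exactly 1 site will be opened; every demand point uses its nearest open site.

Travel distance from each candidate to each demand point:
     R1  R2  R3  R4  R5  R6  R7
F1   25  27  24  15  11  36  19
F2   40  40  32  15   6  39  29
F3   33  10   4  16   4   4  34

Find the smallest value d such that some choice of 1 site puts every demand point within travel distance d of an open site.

34

Open {F3}.
  Farthest demand point is R7 at travel distance 34 (to F3); all others are ≤ 34.
With {F1} the worst case is 36.
With {F2} the worst case is 40.
No size-1 selection achieves below 34.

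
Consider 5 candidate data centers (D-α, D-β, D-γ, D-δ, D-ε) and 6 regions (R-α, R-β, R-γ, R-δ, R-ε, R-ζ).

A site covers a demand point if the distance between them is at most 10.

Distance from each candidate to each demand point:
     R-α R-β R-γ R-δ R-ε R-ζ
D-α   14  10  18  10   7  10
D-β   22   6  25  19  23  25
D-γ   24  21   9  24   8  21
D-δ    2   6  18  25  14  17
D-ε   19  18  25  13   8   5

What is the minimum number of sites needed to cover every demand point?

3

Coverage sets (demand points within 10 of each site):
  D-α: {R-β, R-δ, R-ε, R-ζ}
  D-β: {R-β}
  D-γ: {R-γ, R-ε}
  D-δ: {R-α, R-β}
  D-ε: {R-ε, R-ζ}
No 2 sites suffice: every size-2 union leaves at least one demand point uncovered.
But {D-α, D-γ, D-δ} covers everything, so the minimum is 3.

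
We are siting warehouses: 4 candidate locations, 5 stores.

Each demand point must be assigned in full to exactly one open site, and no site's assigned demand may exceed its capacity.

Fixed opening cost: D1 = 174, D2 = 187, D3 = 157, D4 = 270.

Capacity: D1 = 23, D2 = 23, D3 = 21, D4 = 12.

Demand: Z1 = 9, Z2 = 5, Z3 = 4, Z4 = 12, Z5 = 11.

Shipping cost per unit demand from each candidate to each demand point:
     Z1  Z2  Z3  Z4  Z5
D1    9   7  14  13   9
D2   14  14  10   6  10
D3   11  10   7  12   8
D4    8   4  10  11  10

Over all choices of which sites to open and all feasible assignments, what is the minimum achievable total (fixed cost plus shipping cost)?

703

Open {D2, D3}; cheapest assignment that respects the capacities:
  D2 (cap 23, load 23): Z4, Z5 — cost 12×6 + 11×10 = 182
  D3 (cap 21, load 18): Z1, Z2, Z3 — cost 9×11 + 5×10 + 4×7 = 177
  Shipping 359, fixed 344 → total 703.
  Any other capacity-feasible assignment to {D2, D3} ships for at least 359.
Compare {D1, D2}: its best feasible assignment gives total 715.
Compare {D1, D3}: its best feasible assignment gives total 733.
Every other set of open sites that can feasibly serve all demand totals ≥ 715 even under its best assignment. Minimum: 703.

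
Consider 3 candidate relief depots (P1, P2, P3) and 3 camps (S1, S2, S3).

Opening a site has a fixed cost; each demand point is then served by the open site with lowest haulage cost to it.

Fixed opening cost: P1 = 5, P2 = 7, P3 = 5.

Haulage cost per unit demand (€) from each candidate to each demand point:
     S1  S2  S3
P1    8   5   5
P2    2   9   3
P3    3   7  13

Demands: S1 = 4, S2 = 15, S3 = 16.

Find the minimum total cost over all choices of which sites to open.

143

Open {P1, P2}: assign each demand point to its cheapest open site.
  S1→P2 4×2=8, S2→P1 15×5=75, S3→P2 16×3=48
  haulage cost 131, fixed 12 → total 143.
Compare {P1, P2, P3}: haulage cost 131 + fixed 17 = 148.
Compare {P2, P3}: haulage cost 161 + fixed 12 = 173.
Compare {P1, P3}: haulage cost 167 + fixed 10 = 177.
All other subsets cost ≥ 148. Minimum total cost: 143.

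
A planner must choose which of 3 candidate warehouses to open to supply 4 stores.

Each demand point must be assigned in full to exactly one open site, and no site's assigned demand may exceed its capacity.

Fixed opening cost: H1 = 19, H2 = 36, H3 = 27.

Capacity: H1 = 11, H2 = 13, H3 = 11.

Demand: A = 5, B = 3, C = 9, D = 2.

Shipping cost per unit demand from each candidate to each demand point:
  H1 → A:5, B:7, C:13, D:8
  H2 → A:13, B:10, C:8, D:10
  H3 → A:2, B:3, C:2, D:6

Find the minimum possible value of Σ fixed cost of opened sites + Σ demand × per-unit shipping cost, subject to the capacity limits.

122

Open {H1, H3}; cheapest assignment that respects the capacities:
  H1 (cap 11, load 8): A, B — cost 5×5 + 3×7 = 46
  H3 (cap 11, load 11): C, D — cost 9×2 + 2×6 = 30
  Shipping 76, fixed 46 → total 122.
  Any other capacity-feasible assignment to {H1, H3} ships for at least 76.
Compare {H1, H2, H3}: its best feasible assignment gives total 158.
Compare {H2, H3}: its best feasible assignment gives total 166.
Every other set of open sites that can feasibly serve all demand totals ≥ 158 even under its best assignment. Minimum: 122.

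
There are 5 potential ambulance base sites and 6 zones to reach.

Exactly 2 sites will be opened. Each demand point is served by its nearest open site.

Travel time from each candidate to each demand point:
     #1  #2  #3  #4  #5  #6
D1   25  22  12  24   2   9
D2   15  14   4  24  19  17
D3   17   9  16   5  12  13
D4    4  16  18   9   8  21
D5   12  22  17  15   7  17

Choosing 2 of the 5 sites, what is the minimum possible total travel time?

Open {D1, D4}.
  #1→D4 4, #2→D4 16, #3→D1 12, #4→D4 9, #5→D1 2, #6→D1 9  ⇒ total 52.
Compare {D1, D3}: total 54.
Compare {D3, D4}: total 55.
No size-2 selection does better; minimum is 52.

52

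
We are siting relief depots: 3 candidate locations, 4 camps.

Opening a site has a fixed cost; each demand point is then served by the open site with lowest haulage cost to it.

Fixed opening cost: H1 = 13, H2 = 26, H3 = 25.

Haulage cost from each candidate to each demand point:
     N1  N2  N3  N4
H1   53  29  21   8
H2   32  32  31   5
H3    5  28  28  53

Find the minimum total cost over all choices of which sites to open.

100

Open {H1, H3}: assign each demand point to its cheapest open site.
  N1→H3 5, N2→H3 28, N3→H1 21, N4→H1 8
  haulage cost 62, fixed 38 → total 100.
Compare {H2, H3}: haulage cost 66 + fixed 51 = 117.
Compare {H1, H2, H3}: haulage cost 59 + fixed 64 = 123.
Compare {H1}: haulage cost 111 + fixed 13 = 124.
All other subsets cost ≥ 117. Minimum total cost: 100.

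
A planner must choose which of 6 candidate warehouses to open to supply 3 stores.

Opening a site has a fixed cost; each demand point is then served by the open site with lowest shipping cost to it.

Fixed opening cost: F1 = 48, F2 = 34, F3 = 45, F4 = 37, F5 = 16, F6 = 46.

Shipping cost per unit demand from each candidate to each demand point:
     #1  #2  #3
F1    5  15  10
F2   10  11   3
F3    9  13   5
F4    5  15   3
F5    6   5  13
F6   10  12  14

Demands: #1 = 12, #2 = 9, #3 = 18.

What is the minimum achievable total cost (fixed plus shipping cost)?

212

Open {F4, F5}: assign each demand point to its cheapest open site.
  #1→F4 12×5=60, #2→F5 9×5=45, #3→F4 18×3=54
  shipping cost 159, fixed 53 → total 212.
Compare {F2, F5}: shipping cost 171 + fixed 50 = 221.
Compare {F2, F4, F5}: shipping cost 159 + fixed 87 = 246.
Compare {F1, F2, F5}: shipping cost 159 + fixed 98 = 257.
All other subsets cost ≥ 221. Minimum total cost: 212.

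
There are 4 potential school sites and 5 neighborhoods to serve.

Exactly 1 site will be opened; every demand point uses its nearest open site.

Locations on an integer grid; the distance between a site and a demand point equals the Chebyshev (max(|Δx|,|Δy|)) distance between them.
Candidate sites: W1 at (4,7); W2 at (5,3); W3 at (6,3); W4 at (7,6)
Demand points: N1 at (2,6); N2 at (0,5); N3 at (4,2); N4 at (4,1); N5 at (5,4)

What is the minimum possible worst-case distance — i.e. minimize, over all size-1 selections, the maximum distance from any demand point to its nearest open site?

5

Open {W2}.
  Farthest demand point is N2 at distance 5 (to W2); all others are ≤ 5.
With {W1} the worst case is 6.
With {W3} the worst case is 6.
No size-1 selection achieves below 5.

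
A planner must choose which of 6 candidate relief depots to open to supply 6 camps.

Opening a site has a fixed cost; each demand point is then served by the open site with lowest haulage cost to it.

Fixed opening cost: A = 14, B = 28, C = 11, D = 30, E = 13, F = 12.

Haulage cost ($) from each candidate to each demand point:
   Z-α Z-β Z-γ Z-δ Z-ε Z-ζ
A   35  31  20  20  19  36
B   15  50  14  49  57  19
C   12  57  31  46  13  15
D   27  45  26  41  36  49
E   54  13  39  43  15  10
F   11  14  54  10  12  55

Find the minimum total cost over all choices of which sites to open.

Open {A, E, F}: assign each demand point to its cheapest open site.
  Z-α→F 11, Z-β→E 13, Z-γ→A 20, Z-δ→F 10, Z-ε→F 12, Z-ζ→E 10
  haulage cost 76, fixed 39 → total 115.
Compare {C, F}: haulage cost 93 + fixed 23 = 116.
Compare {A, C, F}: haulage cost 82 + fixed 37 = 119.
Compare {B, F}: haulage cost 80 + fixed 40 = 120.
All other subsets cost ≥ 116. Minimum total cost: 115.

115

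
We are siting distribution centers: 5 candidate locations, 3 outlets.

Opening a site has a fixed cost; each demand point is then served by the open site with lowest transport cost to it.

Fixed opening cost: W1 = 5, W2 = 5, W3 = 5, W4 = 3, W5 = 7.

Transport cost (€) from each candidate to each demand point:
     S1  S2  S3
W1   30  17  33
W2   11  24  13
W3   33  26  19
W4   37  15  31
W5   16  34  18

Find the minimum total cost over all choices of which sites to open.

47

Open {W2, W4}: assign each demand point to its cheapest open site.
  S1→W2 11, S2→W4 15, S3→W2 13
  transport cost 39, fixed 8 → total 47.
Compare {W1, W2}: transport cost 41 + fixed 10 = 51.
Compare {W1, W2, W4}: transport cost 39 + fixed 13 = 52.
Compare {W2, W3, W4}: transport cost 39 + fixed 13 = 52.
All other subsets cost ≥ 51. Minimum total cost: 47.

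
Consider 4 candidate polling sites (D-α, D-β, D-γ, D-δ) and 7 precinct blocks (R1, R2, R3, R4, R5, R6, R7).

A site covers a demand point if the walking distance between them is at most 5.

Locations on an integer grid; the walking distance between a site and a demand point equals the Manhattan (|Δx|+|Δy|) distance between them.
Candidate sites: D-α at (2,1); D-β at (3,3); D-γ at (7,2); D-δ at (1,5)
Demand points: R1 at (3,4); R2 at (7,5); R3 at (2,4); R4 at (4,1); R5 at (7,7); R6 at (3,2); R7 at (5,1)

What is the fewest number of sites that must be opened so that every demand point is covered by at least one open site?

2

Coverage sets (demand points within 5 of each site):
  D-α: {R1, R3, R4, R6, R7}
  D-β: {R1, R3, R4, R6, R7}
  D-γ: {R2, R4, R5, R6, R7}
  D-δ: {R1, R3, R6}
No single site covers all 7 demand points.
But {D-α, D-γ} covers everything, so the minimum is 2.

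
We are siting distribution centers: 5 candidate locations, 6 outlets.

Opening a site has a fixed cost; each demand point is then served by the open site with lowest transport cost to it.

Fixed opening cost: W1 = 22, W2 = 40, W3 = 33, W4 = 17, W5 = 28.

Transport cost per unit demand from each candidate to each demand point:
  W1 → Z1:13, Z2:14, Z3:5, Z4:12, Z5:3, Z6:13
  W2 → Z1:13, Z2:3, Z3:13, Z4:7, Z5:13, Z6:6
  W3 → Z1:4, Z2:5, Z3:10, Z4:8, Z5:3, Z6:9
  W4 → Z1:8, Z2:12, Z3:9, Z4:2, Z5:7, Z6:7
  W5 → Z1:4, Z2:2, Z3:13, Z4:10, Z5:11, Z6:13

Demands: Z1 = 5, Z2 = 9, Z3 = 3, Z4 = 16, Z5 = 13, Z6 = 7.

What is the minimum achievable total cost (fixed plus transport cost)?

Open {W1, W4, W5}: assign each demand point to its cheapest open site.
  Z1→W5 5×4=20, Z2→W5 9×2=18, Z3→W1 3×5=15, Z4→W4 16×2=32, Z5→W1 13×3=39, Z6→W4 7×7=49
  transport cost 173, fixed 67 → total 240.
Compare {W3, W4}: transport cost 212 + fixed 50 = 262.
Compare {W3, W4, W5}: transport cost 185 + fixed 78 = 263.
Compare {W1, W3, W4}: transport cost 200 + fixed 72 = 272.
All other subsets cost ≥ 262. Minimum total cost: 240.

240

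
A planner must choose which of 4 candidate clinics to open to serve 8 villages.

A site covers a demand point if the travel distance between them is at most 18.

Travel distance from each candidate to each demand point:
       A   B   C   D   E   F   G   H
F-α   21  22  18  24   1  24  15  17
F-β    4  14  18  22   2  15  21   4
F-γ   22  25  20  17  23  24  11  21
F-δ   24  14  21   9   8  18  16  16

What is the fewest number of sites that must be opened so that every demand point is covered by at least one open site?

Coverage sets (demand points within 18 of each site):
  F-α: {C, E, G, H}
  F-β: {A, B, C, E, F, H}
  F-γ: {D, G}
  F-δ: {B, D, E, F, G, H}
No single site covers all 8 demand points.
But {F-β, F-γ} covers everything, so the minimum is 2.

2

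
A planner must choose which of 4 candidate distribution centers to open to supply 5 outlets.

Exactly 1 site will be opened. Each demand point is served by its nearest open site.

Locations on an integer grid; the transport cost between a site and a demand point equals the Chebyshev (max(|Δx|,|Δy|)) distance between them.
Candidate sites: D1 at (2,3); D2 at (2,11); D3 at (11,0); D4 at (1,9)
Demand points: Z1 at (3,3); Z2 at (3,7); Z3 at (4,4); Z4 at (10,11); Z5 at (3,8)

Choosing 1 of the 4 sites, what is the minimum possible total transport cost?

Open {D1}.
  Z1→D1 1, Z2→D1 4, Z3→D1 2, Z4→D1 8, Z5→D1 5  ⇒ total 20.
Compare {D4}: total 24.
Compare {D2}: total 30.
No size-1 selection does better; minimum is 20.

20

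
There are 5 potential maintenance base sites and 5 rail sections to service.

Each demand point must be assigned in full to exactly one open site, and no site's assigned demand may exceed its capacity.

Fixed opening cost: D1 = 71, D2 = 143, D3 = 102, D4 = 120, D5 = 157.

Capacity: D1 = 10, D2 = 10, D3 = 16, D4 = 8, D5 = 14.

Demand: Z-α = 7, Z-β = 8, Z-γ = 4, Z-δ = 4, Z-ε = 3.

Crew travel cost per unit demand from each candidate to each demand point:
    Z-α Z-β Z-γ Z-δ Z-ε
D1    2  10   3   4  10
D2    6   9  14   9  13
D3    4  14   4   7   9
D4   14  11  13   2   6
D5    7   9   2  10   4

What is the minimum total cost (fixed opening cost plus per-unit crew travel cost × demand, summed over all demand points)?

373

Open {D1, D3}; cheapest assignment that respects the capacities:
  D1 (cap 10, load 10): Z-α, Z-ε — cost 7×2 + 3×10 = 44
  D3 (cap 16, load 16): Z-β, Z-γ, Z-δ — cost 8×14 + 4×4 + 4×7 = 156
  Shipping 200, fixed 173 → total 373.
  Any other capacity-feasible assignment to {D1, D3} ships for at least 200.
Compare {D3, D5}: its best feasible assignment gives total 415.
Compare {D1, D3, D4}: its best feasible assignment gives total 443.
Every other set of open sites that can feasibly serve all demand totals ≥ 415 even under its best assignment. Minimum: 373.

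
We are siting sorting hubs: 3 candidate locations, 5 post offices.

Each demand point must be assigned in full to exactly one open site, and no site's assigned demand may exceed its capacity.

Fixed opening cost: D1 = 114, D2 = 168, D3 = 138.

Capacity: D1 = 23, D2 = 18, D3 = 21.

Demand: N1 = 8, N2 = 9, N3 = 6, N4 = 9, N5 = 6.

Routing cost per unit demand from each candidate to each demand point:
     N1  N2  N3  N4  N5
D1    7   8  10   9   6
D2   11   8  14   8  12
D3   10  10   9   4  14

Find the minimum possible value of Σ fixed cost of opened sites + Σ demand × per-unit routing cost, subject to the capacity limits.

506

Open {D1, D3}; cheapest assignment that respects the capacities:
  D1 (cap 23, load 23): N1, N2, N5 — cost 8×7 + 9×8 + 6×6 = 164
  D3 (cap 21, load 15): N3, N4 — cost 6×9 + 9×4 = 90
  Shipping 254, fixed 252 → total 506.
  Any other capacity-feasible assignment to {D1, D3} ships for at least 254.
Compare {D1, D2}: its best feasible assignment gives total 578.
Compare {D2, D3}: its best feasible assignment gives total 640.
Every other set of open sites that can feasibly serve all demand totals ≥ 578 even under its best assignment. Minimum: 506.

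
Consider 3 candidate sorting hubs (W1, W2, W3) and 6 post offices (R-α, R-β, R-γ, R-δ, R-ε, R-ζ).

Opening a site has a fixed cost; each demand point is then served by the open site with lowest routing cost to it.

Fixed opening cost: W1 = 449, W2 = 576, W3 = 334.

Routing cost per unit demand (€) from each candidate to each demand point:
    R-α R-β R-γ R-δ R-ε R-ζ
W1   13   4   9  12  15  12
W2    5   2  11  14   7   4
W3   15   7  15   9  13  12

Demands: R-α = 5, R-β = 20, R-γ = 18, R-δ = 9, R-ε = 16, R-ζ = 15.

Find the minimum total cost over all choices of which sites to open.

Open {W2}: assign each demand point to its cheapest open site.
  R-α→W2 5×5=25, R-β→W2 20×2=40, R-γ→W2 18×11=198, R-δ→W2 9×14=126, R-ε→W2 16×7=112, R-ζ→W2 15×4=60
  routing cost 561, fixed 576 → total 1137.
Compare {W1}: routing cost 835 + fixed 449 = 1284.
Compare {W3}: routing cost 954 + fixed 334 = 1288.
Compare {W2, W3}: routing cost 516 + fixed 910 = 1426.
All other subsets cost ≥ 1284. Minimum total cost: 1137.

1137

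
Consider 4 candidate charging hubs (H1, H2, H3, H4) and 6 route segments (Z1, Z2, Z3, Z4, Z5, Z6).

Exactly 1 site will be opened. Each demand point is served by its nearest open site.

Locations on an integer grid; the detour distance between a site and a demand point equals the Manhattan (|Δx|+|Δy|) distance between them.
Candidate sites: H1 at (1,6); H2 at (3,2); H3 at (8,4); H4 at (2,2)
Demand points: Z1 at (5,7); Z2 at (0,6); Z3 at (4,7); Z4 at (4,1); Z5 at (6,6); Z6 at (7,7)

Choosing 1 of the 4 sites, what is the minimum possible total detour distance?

30

Open {H1}.
  Z1→H1 5, Z2→H1 1, Z3→H1 4, Z4→H1 8, Z5→H1 5, Z6→H1 7  ⇒ total 30.
Compare {H2}: total 38.
Compare {H3}: total 38.
No size-1 selection does better; minimum is 30.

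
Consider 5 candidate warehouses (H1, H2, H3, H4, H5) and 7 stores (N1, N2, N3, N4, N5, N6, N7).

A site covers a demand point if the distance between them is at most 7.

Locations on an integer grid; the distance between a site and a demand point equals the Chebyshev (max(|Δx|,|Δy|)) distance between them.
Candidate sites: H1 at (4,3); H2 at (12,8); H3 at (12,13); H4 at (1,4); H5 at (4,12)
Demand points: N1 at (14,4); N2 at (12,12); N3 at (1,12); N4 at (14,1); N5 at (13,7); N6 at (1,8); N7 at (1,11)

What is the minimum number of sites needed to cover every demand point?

Coverage sets (demand points within 7 of each site):
  H1: {N6}
  H2: {N1, N2, N4, N5}
  H3: {N2, N5}
  H4: {N6, N7}
  H5: {N3, N6, N7}
No single site covers all 7 demand points.
But {H2, H5} covers everything, so the minimum is 2.

2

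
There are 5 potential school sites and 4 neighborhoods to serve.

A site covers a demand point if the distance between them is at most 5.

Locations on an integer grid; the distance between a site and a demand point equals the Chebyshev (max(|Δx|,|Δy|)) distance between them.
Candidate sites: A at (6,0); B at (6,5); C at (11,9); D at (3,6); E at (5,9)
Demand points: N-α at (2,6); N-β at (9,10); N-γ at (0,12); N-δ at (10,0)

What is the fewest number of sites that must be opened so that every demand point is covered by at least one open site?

Coverage sets (demand points within 5 of each site):
  A: {N-δ}
  B: {N-α, N-β, N-δ}
  C: {N-β}
  D: {N-α}
  E: {N-α, N-β, N-γ}
No single site covers all 4 demand points.
But {A, E} covers everything, so the minimum is 2.

2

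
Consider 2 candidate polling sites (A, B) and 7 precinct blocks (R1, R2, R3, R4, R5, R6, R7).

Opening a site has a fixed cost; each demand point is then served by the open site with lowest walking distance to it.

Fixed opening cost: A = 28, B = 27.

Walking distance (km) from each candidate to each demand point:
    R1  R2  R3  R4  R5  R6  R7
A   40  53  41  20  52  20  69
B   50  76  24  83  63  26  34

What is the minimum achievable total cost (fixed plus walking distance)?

298

Open {A, B}: assign each demand point to its cheapest open site.
  R1→A 40, R2→A 53, R3→B 24, R4→A 20, R5→A 52, R6→A 20, R7→B 34
  walking distance 243, fixed 55 → total 298.
Compare {A}: walking distance 295 + fixed 28 = 323.
Compare {B}: walking distance 356 + fixed 27 = 383.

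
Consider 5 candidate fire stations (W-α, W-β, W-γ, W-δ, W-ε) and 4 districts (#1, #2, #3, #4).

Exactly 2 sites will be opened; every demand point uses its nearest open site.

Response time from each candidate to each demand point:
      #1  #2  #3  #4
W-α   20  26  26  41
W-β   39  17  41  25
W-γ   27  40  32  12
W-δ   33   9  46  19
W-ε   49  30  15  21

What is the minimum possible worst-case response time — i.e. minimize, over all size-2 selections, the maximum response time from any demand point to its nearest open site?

26

Open {W-α, W-β}.
  Farthest demand point is #3 at response time 26 (to W-α); all others are ≤ 26.
With {W-α, W-γ} the worst case is 26.
With {W-α, W-δ} the worst case is 26.
No size-2 selection achieves below 26.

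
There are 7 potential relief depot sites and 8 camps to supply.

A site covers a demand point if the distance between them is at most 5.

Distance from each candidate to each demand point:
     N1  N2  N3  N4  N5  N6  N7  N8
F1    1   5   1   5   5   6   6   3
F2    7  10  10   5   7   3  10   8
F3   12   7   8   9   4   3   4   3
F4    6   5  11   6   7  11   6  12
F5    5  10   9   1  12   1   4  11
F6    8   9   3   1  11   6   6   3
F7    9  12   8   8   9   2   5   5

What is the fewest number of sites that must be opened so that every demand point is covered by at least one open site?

Coverage sets (demand points within 5 of each site):
  F1: {N1, N2, N3, N4, N5, N8}
  F2: {N4, N6}
  F3: {N5, N6, N7, N8}
  F4: {N2}
  F5: {N1, N4, N6, N7}
  F6: {N3, N4, N8}
  F7: {N6, N7, N8}
No single site covers all 8 demand points.
But {F1, F3} covers everything, so the minimum is 2.

2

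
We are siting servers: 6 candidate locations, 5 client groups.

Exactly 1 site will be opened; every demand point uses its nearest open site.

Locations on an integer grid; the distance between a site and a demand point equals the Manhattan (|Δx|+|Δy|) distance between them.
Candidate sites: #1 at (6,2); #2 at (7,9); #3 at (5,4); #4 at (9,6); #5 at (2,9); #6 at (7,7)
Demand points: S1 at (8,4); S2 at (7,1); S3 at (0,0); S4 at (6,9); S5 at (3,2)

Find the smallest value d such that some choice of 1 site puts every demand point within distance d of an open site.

8

Open {#1}.
  Farthest demand point is S3 at distance 8 (to #1); all others are ≤ 8.
With {#3} the worst case is 9.
With {#5} the worst case is 13.
No size-1 selection achieves below 8.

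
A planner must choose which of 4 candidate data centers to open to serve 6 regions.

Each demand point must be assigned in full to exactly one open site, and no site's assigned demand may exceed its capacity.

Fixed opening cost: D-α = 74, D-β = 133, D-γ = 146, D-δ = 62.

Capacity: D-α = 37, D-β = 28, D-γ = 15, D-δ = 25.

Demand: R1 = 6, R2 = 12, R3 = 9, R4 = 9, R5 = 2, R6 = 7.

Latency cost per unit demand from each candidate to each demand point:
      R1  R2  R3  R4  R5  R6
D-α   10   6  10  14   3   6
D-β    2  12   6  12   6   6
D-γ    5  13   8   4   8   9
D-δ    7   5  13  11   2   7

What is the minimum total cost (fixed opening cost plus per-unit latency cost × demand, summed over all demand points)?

Open {D-β, D-δ}; cheapest assignment that respects the capacities:
  D-β (cap 28, load 22): R1, R3, R6 — cost 6×2 + 9×6 + 7×6 = 108
  D-δ (cap 25, load 23): R2, R4, R5 — cost 12×5 + 9×11 + 2×2 = 163
  Shipping 271, fixed 195 → total 466.
  Any other capacity-feasible assignment to {D-β, D-δ} ships for at least 271.
Compare {D-α, D-δ}: its best feasible assignment gives total 485.
Compare {D-α, D-γ}: its best feasible assignment gives total 496.
Every other set of open sites that can feasibly serve all demand totals ≥ 485 even under its best assignment. Minimum: 466.

466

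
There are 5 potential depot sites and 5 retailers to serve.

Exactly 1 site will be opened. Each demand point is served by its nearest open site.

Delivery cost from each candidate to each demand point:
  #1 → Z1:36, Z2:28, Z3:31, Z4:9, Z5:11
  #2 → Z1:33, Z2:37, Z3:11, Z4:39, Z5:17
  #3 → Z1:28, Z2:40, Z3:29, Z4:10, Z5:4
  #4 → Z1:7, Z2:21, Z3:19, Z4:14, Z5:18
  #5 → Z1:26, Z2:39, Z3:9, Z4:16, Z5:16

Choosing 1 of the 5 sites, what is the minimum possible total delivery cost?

Open {#4}.
  Z1→#4 7, Z2→#4 21, Z3→#4 19, Z4→#4 14, Z5→#4 18  ⇒ total 79.
Compare {#5}: total 106.
Compare {#3}: total 111.
No size-1 selection does better; minimum is 79.

79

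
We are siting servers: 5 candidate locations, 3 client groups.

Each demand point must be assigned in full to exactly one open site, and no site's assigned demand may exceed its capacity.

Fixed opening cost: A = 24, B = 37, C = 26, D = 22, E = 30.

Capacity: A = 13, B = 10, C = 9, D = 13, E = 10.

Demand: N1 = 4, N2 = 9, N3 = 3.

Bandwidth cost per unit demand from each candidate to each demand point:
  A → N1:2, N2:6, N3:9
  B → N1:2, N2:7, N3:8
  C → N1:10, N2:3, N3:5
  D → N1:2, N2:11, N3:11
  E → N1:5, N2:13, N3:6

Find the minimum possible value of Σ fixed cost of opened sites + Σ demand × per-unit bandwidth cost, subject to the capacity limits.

Open {A, C}; cheapest assignment that respects the capacities:
  A (cap 13, load 7): N1, N3 — cost 4×2 + 3×9 = 35
  C (cap 9, load 9): N2 — cost 9×3 = 27
  Shipping 62, fixed 50 → total 112.
  Any other capacity-feasible assignment to {A, C} ships for at least 62.
Compare {C, D}: its best feasible assignment gives total 116.
Compare {C, E}: its best feasible assignment gives total 121.
Every other set of open sites that can feasibly serve all demand totals ≥ 116 even under its best assignment. Minimum: 112.

112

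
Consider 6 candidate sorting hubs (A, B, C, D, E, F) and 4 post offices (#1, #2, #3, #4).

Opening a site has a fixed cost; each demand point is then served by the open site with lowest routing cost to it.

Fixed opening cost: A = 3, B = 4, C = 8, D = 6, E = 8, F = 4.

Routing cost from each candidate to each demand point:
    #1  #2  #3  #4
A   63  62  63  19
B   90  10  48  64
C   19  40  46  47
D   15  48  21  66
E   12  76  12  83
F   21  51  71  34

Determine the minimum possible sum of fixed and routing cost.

Open {A, B, E}: assign each demand point to its cheapest open site.
  #1→E 12, #2→B 10, #3→E 12, #4→A 19
  routing cost 53, fixed 15 → total 68.
Compare {A, B, E, F}: routing cost 53 + fixed 19 = 72.
Compare {A, B, D, E}: routing cost 53 + fixed 21 = 74.
Compare {A, B, C, E}: routing cost 53 + fixed 23 = 76.
All other subsets cost ≥ 72. Minimum total cost: 68.

68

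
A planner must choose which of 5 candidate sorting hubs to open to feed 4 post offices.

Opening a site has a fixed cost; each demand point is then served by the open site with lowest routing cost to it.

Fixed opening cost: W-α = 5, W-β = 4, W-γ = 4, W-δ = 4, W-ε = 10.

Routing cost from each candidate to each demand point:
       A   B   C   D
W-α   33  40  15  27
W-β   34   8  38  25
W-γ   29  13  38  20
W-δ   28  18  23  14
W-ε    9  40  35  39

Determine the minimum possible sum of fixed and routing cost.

69

Open {W-α, W-β, W-δ, W-ε}: assign each demand point to its cheapest open site.
  A→W-ε 9, B→W-β 8, C→W-α 15, D→W-δ 14
  routing cost 46, fixed 23 → total 69.
Compare {W-β, W-δ, W-ε}: routing cost 54 + fixed 18 = 72.
Compare {W-α, W-β, W-γ, W-δ, W-ε}: routing cost 46 + fixed 27 = 73.
Compare {W-α, W-γ, W-δ, W-ε}: routing cost 51 + fixed 23 = 74.
All other subsets cost ≥ 72. Minimum total cost: 69.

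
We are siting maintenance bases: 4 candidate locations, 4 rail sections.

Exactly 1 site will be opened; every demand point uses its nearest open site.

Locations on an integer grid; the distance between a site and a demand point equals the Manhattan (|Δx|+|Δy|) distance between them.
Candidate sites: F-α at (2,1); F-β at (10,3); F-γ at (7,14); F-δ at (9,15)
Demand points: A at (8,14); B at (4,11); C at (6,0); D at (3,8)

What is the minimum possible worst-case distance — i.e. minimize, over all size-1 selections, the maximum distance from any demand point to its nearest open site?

14

Open {F-β}.
  Farthest demand point is B at distance 14 (to F-β); all others are ≤ 14.
With {F-γ} the worst case is 15.
With {F-δ} the worst case is 18.
No size-1 selection achieves below 14.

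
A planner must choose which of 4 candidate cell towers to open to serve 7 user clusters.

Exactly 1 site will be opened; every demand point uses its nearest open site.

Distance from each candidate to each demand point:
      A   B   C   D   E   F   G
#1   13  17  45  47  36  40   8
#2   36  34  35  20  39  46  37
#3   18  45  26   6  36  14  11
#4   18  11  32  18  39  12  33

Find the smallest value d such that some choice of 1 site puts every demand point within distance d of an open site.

Open {#4}.
  Farthest demand point is E at distance 39 (to #4); all others are ≤ 39.
With {#3} the worst case is 45.
With {#2} the worst case is 46.
No size-1 selection achieves below 39.

39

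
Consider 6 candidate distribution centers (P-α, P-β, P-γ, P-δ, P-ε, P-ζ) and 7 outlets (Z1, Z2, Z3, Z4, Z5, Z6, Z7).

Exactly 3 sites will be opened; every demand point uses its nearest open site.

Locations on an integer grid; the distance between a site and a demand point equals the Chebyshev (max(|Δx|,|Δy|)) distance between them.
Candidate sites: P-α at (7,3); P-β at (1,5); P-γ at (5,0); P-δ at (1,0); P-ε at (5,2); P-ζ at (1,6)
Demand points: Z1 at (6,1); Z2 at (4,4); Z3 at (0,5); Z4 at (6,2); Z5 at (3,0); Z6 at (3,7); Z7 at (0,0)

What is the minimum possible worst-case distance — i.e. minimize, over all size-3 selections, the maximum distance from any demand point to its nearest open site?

Open {P-β, P-δ, P-ε}.
  Farthest demand point is Z2 at distance 2 (to P-ε); all others are ≤ 2.
With {P-δ, P-ε, P-ζ} the worst case is 2.
With {P-α, P-β, P-δ} the worst case is 3.
No size-3 selection achieves below 2.

2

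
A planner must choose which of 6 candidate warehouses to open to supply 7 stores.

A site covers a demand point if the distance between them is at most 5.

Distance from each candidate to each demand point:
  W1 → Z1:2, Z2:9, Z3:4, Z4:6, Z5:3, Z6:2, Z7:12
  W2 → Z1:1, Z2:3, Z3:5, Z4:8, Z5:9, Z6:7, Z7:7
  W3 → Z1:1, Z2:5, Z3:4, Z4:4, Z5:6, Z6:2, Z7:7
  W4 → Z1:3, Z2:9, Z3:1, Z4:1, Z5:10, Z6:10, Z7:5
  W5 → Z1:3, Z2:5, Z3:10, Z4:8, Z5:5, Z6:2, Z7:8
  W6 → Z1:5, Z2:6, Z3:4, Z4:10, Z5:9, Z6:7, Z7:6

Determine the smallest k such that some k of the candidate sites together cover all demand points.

2

Coverage sets (demand points within 5 of each site):
  W1: {Z1, Z3, Z5, Z6}
  W2: {Z1, Z2, Z3}
  W3: {Z1, Z2, Z3, Z4, Z6}
  W4: {Z1, Z3, Z4, Z7}
  W5: {Z1, Z2, Z5, Z6}
  W6: {Z1, Z3}
No single site covers all 7 demand points.
But {W4, W5} covers everything, so the minimum is 2.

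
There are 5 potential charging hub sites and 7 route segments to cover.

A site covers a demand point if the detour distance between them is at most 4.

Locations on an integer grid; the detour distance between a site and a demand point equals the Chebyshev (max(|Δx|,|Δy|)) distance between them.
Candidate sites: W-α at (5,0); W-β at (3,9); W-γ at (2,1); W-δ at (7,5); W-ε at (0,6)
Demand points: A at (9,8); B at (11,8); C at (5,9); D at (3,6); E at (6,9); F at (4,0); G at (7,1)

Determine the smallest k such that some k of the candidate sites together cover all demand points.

2

Coverage sets (demand points within 4 of each site):
  W-α: {F, G}
  W-β: {C, D, E}
  W-γ: {F}
  W-δ: {A, B, C, D, E, G}
  W-ε: {D}
No single site covers all 7 demand points.
But {W-α, W-δ} covers everything, so the minimum is 2.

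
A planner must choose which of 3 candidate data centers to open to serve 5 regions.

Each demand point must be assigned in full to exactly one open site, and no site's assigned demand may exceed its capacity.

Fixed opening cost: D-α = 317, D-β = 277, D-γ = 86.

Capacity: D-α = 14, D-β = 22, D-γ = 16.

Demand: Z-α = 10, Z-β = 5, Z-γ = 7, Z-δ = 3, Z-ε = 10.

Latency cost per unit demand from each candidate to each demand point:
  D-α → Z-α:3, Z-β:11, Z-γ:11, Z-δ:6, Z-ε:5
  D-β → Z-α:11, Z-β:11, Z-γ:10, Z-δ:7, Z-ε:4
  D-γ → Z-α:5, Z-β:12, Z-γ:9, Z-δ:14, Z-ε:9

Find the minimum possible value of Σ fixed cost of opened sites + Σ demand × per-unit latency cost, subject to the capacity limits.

604

Open {D-β, D-γ}; cheapest assignment that respects the capacities:
  D-β (cap 22, load 20): Z-γ, Z-δ, Z-ε — cost 7×10 + 3×7 + 10×4 = 131
  D-γ (cap 16, load 15): Z-α, Z-β — cost 10×5 + 5×12 = 110
  Shipping 241, fixed 363 → total 604.
  Any other capacity-feasible assignment to {D-β, D-γ} ships for at least 241.
Compare {D-α, D-β}: its best feasible assignment gives total 807.
Compare {D-α, D-β, D-γ}: its best feasible assignment gives total 886.
Every other set of open sites that can feasibly serve all demand totals ≥ 807 even under its best assignment. Minimum: 604.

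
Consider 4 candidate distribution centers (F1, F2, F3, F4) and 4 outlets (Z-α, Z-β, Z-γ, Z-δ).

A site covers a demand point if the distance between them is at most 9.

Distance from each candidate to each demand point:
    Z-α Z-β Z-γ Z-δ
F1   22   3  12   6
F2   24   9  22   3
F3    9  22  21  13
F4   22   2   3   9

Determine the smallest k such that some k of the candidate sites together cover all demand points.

Coverage sets (demand points within 9 of each site):
  F1: {Z-β, Z-δ}
  F2: {Z-β, Z-δ}
  F3: {Z-α}
  F4: {Z-β, Z-γ, Z-δ}
No single site covers all 4 demand points.
But {F3, F4} covers everything, so the minimum is 2.

2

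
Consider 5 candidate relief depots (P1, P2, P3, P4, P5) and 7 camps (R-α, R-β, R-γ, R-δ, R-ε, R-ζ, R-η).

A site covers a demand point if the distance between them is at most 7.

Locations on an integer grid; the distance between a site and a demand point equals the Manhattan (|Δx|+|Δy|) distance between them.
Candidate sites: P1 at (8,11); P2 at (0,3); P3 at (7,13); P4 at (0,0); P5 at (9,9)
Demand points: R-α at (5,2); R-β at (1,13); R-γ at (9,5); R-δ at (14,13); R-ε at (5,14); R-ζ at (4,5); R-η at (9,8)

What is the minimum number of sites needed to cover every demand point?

Coverage sets (demand points within 7 of each site):
  P1: {R-γ, R-ε, R-η}
  P2: {R-α, R-ζ}
  P3: {R-β, R-δ, R-ε, R-η}
  P4: {R-α}
  P5: {R-γ, R-η}
No 2 sites suffice: every size-2 union leaves at least one demand point uncovered.
But {P1, P2, P3} covers everything, so the minimum is 3.

3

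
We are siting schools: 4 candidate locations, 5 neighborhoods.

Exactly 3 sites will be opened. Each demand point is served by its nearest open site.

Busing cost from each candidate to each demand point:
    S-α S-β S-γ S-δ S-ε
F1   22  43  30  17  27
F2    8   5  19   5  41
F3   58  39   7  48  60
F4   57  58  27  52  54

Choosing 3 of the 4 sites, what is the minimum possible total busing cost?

Open {F1, F2, F3}.
  S-α→F2 8, S-β→F2 5, S-γ→F3 7, S-δ→F2 5, S-ε→F1 27  ⇒ total 52.
Compare {F1, F2, F4}: total 64.
Compare {F2, F3, F4}: total 66.
No size-3 selection does better; minimum is 52.

52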